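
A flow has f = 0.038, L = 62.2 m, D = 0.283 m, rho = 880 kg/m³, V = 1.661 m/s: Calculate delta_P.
Formula: \Delta P = f \frac{L}{D} \frac{\rho V^2}{2}
delta_P = 0.038·(62.2/0.283)·0.5·880·1.661²/1000 = 10.14 kPa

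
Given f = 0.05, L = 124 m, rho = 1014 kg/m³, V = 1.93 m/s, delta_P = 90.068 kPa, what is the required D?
Formula: \Delta P = f \frac{L}{D} \frac{\rho V^2}{2}
Substituting knowns: 90.068 = 0.05·(124/D)·0.5·1014·1.93²/1000
Solving for D: D = 0.05·124·0.5·1014·1.93²/(90.068·1000) = 0.13 m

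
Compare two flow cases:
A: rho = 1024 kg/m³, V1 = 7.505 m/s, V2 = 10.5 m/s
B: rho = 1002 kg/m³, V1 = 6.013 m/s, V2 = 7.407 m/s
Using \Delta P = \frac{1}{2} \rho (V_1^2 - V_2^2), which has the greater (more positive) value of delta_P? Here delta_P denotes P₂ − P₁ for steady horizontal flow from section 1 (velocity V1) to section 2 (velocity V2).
delta_P(A) = -27.61 kPa, delta_P(B) = -9.372 kPa. Answer: B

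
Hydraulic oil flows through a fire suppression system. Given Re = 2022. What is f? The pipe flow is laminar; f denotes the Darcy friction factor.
Formula: f = \frac{64}{Re}
f = 64/2022 = 0.03165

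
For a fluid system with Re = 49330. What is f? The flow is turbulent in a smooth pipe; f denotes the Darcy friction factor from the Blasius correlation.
Formula: f = \frac{0.316}{Re^{0.25}}
f = 0.316/49330^0.25 = 0.0212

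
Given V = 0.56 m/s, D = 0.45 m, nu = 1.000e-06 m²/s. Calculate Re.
Formula: Re = \frac{V D}{\nu}
Re = 0.56·0.45/1.000e-06 = 252000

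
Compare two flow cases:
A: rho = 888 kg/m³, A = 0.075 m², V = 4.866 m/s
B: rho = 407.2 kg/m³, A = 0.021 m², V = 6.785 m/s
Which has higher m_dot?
m_dot(A) = 324.1 kg/s, m_dot(B) = 58.02 kg/s. Answer: A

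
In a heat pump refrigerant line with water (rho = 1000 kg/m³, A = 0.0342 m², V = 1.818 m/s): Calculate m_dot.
Formula: \dot{m} = \rho A V
m_dot = 1000·0.0342·1.818 = 62.18 kg/s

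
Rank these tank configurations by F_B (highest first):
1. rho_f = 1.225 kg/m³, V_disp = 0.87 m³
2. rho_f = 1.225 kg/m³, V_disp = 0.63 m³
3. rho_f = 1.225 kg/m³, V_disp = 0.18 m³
Case 1: F_B = 10.46 N
Case 2: F_B = 7.571 N
Case 3: F_B = 2.163 N
Ranking (highest first): 1, 2, 3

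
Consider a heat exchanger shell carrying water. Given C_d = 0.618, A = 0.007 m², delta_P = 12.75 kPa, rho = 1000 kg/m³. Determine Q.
Formula: Q = C_d A \sqrt{\frac{2 \Delta P}{\rho}}
Q = 0.618·0.007·√(2·(12.75·1000)/1000)·1000 = 21.85 L/s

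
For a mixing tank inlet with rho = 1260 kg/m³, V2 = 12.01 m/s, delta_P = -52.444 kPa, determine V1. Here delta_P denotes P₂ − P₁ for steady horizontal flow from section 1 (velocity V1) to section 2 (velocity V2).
Formula: \Delta P = \frac{1}{2} \rho (V_1^2 - V_2^2)
Substituting knowns: -52.444 = 0.5·1260·(V1² − 12.01²)/1000
Solving for V1: V1 = √(12.01² + 2·(-52.444·1000)/1260) = 7.81 m/s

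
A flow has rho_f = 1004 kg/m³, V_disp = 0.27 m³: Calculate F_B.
Formula: F_B = \rho_f g V_{disp}
F_B = 1004·9.81·0.27 = 2659 N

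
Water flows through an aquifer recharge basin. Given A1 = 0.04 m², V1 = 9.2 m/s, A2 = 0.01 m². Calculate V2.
Formula: V_2 = \frac{A_1 V_1}{A_2}
V2 = 0.04·9.2/0.01 = 36.8 m/s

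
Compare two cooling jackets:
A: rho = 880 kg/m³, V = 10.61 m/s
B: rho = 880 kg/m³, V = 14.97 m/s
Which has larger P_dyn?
P_dyn(A) = 49.53 kPa, P_dyn(B) = 98.6 kPa. Answer: B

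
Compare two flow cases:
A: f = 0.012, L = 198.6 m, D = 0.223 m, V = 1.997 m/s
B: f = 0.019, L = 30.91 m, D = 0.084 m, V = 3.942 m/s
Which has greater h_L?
h_L(A) = 2.172 m, h_L(B) = 5.537 m. Answer: B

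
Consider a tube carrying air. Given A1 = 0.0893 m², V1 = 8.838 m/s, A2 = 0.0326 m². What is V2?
Formula: V_2 = \frac{A_1 V_1}{A_2}
V2 = 0.0893·8.838/0.0326 = 24.21 m/s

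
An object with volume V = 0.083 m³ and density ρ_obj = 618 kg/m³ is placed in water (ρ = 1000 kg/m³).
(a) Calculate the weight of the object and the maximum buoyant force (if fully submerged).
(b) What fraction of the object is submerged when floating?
(a) W=rho_obj*g*V=618*9.81*0.083=503.2 N; F_B(max)=rho*g*V=1000*9.81*0.083=814.2 N
(b) Floating fraction=rho_obj/rho=618/1000=0.618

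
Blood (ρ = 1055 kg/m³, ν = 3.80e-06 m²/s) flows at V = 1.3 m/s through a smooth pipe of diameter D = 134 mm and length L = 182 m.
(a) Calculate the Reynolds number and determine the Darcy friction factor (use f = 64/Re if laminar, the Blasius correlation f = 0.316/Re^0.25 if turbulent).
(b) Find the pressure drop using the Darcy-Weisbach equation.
(a) Re = V·D/ν = 1.3·0.134/3.80e-06 = 45842 → turbulent (Re > 4000); f = 0.316/Re^0.25 = 0.316/45842^0.25 = 0.021596
(b) Darcy-Weisbach: ΔP = f·(L/D)·½ρV²/1000 = 0.021596·(182/0.134)·½·1055·1.3²/1000 = 26.15 kPa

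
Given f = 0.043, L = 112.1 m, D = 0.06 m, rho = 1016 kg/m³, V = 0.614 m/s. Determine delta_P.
Formula: \Delta P = f \frac{L}{D} \frac{\rho V^2}{2}
delta_P = 0.043·(112.1/0.06)·0.5·1016·0.614²/1000 = 15.39 kPa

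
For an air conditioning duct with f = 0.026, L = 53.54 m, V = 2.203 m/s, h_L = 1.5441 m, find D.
Formula: h_L = f \frac{L}{D} \frac{V^2}{2g}
Substituting knowns: 1.5441 = 0.026·(53.54/D)·2.203²/(2·9.81)
Solving for D: D = 0.026·53.54·2.203²/(2·9.81·1.5441) = 0.223 m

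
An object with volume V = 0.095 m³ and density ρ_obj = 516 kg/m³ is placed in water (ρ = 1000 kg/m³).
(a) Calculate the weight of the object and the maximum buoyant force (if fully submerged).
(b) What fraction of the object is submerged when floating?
(a) W=rho_obj*g*V=516*9.81*0.095=480.9 N; F_B(max)=rho*g*V=1000*9.81*0.095=932.0 N
(b) Floating fraction=rho_obj/rho=516/1000=0.516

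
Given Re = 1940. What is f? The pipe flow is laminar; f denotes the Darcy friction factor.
Formula: f = \frac{64}{Re}
f = 64/1940 = 0.03299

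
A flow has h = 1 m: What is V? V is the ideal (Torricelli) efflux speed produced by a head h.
Formula: V = \sqrt{2 g h}
V = √(2·9.81·1) = 4.429 m/s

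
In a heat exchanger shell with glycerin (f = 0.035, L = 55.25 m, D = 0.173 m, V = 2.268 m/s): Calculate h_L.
Formula: h_L = f \frac{L}{D} \frac{V^2}{2g}
h_L = 0.035·(55.25/0.173)·2.268²/(2·9.81) = 2.93 m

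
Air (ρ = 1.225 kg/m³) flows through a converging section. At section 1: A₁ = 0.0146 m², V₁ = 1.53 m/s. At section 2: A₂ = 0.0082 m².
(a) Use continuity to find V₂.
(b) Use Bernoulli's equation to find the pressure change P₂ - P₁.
(a) Continuity: A₁V₁=A₂V₂ -> V₂=A₁V₁/A₂=0.0146*1.53/0.0082=2.72 m/s
(b) Bernoulli: P₂-P₁=0.5*rho*(V₁^2-V₂^2)/1000=0.5*1.225*(1.53^2-2.72^2)/1000=-0.003098 kPa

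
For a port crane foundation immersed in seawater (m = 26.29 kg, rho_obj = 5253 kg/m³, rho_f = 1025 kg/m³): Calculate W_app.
Formula: W_{app} = mg\left(1 - \frac{\rho_f}{\rho_{obj}}\right)
W_app = 26.29·9.81·(1 − 1025/5253) = 207.6 N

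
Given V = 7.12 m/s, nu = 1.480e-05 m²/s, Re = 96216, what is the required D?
Formula: Re = \frac{V D}{\nu}
Substituting knowns: 96216 = 7.12·D/1.480e-05
Solving for D: D = 96216·1.480e-05/7.12 = 0.2 m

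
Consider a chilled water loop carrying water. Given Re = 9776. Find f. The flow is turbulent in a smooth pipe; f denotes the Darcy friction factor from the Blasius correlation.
Formula: f = \frac{0.316}{Re^{0.25}}
f = 0.316/9776^0.25 = 0.03178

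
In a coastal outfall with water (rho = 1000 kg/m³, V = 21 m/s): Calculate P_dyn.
Formula: P_{dyn} = \frac{1}{2} \rho V^2
P_dyn = 0.5·1000·21²/1000 = 220.5 kPa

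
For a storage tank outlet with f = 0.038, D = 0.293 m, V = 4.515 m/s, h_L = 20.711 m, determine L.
Formula: h_L = f \frac{L}{D} \frac{V^2}{2g}
Substituting knowns: 20.711 = 0.038·(L/0.293)·4.515²/(2·9.81)
Solving for L: L = 20.711·2·9.81·0.293/(0.038·4.515²) = 153.7 m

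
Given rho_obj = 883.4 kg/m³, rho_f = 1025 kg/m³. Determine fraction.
Formula: f_{sub} = \frac{\rho_{obj}}{\rho_f}
fraction = 883.4/1025 = 0.8619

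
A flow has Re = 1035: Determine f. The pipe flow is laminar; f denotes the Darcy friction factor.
Formula: f = \frac{64}{Re}
f = 64/1035 = 0.06184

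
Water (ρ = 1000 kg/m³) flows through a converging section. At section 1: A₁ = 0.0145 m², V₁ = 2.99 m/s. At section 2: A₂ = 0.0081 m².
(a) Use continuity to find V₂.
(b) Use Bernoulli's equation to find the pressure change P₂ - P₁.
(a) Continuity: A₁V₁=A₂V₂ -> V₂=A₁V₁/A₂=0.0145*2.99/0.0081=5.35 m/s
(b) Bernoulli: P₂-P₁=0.5*rho*(V₁^2-V₂^2)/1000=0.5*1000*(2.99^2-5.35^2)/1000=-9.841 kPa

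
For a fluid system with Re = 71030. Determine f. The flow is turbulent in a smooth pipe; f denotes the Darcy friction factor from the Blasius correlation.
Formula: f = \frac{0.316}{Re^{0.25}}
f = 0.316/71030^0.25 = 0.01936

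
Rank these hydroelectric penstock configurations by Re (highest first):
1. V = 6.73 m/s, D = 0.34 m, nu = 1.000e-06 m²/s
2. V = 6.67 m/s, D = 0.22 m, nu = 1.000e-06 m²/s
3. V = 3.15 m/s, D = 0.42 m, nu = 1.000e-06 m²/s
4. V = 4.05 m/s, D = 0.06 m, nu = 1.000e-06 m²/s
Case 1: Re = 2.288e+06
Case 2: Re = 1.467e+06
Case 3: Re = 1.323e+06
Case 4: Re = 243000
Ranking (highest first): 1, 2, 3, 4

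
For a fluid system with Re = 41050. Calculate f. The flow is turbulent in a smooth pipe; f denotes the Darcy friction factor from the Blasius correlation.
Formula: f = \frac{0.316}{Re^{0.25}}
f = 0.316/41050^0.25 = 0.0222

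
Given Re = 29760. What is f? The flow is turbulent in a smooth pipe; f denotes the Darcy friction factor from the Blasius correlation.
Formula: f = \frac{0.316}{Re^{0.25}}
f = 0.316/29760^0.25 = 0.02406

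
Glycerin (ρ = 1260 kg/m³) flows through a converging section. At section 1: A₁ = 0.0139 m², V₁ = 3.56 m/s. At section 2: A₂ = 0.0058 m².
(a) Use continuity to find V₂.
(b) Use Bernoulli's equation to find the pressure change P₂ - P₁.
(a) Continuity: A₁V₁=A₂V₂ -> V₂=A₁V₁/A₂=0.0139*3.56/0.0058=8.53 m/s
(b) Bernoulli: P₂-P₁=0.5*rho*(V₁^2-V₂^2)/1000=0.5*1260*(3.56^2-8.53^2)/1000=-37.85 kPa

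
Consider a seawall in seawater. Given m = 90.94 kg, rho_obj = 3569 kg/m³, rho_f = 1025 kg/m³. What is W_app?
Formula: W_{app} = mg\left(1 - \frac{\rho_f}{\rho_{obj}}\right)
W_app = 90.94·9.81·(1 − 1025/3569) = 635.9 N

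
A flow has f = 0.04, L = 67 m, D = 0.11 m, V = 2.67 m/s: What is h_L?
Formula: h_L = f \frac{L}{D} \frac{V^2}{2g}
h_L = 0.04·(67/0.11)·2.67²/(2·9.81) = 8.852 m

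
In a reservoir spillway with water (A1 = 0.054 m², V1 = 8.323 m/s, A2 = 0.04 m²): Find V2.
Formula: V_2 = \frac{A_1 V_1}{A_2}
V2 = 0.054·8.323/0.04 = 11.24 m/s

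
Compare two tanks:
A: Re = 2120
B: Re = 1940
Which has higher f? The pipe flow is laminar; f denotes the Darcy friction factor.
f(A) = 0.03019, f(B) = 0.03299. Answer: B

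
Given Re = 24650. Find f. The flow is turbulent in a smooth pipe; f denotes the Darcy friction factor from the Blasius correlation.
Formula: f = \frac{0.316}{Re^{0.25}}
f = 0.316/24650^0.25 = 0.02522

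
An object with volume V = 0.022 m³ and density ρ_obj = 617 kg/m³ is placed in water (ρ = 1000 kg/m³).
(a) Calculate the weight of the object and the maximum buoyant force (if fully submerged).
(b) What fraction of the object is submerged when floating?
(a) W=rho_obj*g*V=617*9.81*0.022=133.2 N; F_B(max)=rho*g*V=1000*9.81*0.022=215.8 N
(b) Floating fraction=rho_obj/rho=617/1000=0.617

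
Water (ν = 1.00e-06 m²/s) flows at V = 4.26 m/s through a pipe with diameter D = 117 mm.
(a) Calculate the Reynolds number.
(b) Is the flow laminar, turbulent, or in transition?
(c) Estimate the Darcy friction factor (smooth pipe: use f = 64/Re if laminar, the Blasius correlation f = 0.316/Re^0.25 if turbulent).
(a) Re = V·D/ν = 4.26·0.117/1.00e-06 = 498420
(b) Flow regime: turbulent (Re > 4000)
(c) Friction factor: f = 0.316/Re^0.25 = 0.316/498420^0.25 = 0.01189 (Blasius is strictly valid for Re ≲ 1e5; used here as the smooth-pipe estimate the problem specifies)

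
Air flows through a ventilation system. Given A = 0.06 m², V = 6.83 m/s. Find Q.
Formula: Q = A V
Q = 0.06·6.83·1000 = 409.8 L/s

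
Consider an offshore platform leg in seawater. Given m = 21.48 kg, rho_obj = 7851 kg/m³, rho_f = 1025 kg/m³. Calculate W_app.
Formula: W_{app} = mg\left(1 - \frac{\rho_f}{\rho_{obj}}\right)
W_app = 21.48·9.81·(1 − 1025/7851) = 183.2 N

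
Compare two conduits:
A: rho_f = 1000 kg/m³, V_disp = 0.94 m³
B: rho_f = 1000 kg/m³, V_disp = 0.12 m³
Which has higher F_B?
F_B(A) = 9221 N, F_B(B) = 1177 N. Answer: A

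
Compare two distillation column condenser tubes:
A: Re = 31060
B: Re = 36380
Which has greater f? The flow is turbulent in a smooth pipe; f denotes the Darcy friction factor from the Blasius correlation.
f(A) = 0.0238, f(B) = 0.02288. Answer: A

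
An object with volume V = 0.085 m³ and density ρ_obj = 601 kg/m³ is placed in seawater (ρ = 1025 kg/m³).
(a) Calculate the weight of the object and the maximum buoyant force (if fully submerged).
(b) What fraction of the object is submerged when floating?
(a) W=rho_obj*g*V=601*9.81*0.085=501.1 N; F_B(max)=rho*g*V=1025*9.81*0.085=854.7 N
(b) Floating fraction=rho_obj/rho=601/1025=0.586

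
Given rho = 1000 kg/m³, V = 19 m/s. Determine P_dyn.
Formula: P_{dyn} = \frac{1}{2} \rho V^2
P_dyn = 0.5·1000·19²/1000 = 180.5 kPa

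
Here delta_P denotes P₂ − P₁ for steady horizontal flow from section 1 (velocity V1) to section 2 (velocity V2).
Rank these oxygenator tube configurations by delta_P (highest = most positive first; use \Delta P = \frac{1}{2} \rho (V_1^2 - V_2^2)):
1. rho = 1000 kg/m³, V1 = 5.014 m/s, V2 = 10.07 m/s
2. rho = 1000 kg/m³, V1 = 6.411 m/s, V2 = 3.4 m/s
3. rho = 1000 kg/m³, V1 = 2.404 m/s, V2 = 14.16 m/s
Case 1: delta_P = -38.13 kPa
Case 2: delta_P = 14.77 kPa
Case 3: delta_P = -97.36 kPa
Ranking (highest first): 2, 1, 3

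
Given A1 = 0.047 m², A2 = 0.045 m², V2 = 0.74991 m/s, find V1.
Formula: V_2 = \frac{A_1 V_1}{A_2}
Substituting knowns: 0.74991 = 0.047·V1/0.045
Solving for V1: V1 = 0.74991·0.045/0.047 = 0.718 m/s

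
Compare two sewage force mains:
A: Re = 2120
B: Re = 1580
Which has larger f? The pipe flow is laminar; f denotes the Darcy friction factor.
f(A) = 0.03019, f(B) = 0.04051. Answer: B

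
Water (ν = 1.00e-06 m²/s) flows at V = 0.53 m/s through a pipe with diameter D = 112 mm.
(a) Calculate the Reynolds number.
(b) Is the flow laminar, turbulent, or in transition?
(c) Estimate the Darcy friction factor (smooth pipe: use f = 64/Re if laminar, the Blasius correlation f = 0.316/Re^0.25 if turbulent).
(a) Re = V·D/ν = 0.53·0.112/1.00e-06 = 59360
(b) Flow regime: turbulent (Re > 4000)
(c) Friction factor: f = 0.316/Re^0.25 = 0.316/59360^0.25 = 0.02024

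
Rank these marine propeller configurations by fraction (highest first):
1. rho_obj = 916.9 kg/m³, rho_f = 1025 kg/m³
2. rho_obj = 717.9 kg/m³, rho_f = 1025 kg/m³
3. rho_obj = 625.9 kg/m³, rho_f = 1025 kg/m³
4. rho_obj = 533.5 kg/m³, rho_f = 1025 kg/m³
Case 1: fraction = 0.8945
Case 2: fraction = 0.7004
Case 3: fraction = 0.6106
Case 4: fraction = 0.5205
Ranking (highest first): 1, 2, 3, 4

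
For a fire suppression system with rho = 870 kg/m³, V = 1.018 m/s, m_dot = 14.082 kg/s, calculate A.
Formula: \dot{m} = \rho A V
Substituting knowns: 14.082 = 870·A·1.018
Solving for A: A = 14.082/(870·1.018) = 0.0159 m²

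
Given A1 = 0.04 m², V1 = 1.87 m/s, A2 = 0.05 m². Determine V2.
Formula: V_2 = \frac{A_1 V_1}{A_2}
V2 = 0.04·1.87/0.05 = 1.496 m/s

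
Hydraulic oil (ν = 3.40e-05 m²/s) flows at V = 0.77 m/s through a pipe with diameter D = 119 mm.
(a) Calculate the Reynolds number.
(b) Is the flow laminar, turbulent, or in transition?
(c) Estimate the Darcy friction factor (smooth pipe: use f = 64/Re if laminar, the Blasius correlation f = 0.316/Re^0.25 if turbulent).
(a) Re = V·D/ν = 0.77·0.119/3.40e-05 = 2695
(b) Flow regime: transition (2300 ≤ Re ≤ 4000)
(c) Friction factor: f ≈ 0.04 (transitional regime, no simple correlation)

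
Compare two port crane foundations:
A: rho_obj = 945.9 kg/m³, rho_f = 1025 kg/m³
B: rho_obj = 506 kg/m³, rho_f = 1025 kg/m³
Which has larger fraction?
fraction(A) = 0.9228, fraction(B) = 0.4937. Answer: A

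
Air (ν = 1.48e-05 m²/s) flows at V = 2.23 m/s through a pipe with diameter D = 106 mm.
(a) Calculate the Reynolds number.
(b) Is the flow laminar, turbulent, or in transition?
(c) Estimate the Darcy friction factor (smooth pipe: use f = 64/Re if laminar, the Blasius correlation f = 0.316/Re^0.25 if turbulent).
(a) Re = V·D/ν = 2.23·0.106/1.48e-05 = 15972
(b) Flow regime: turbulent (Re > 4000)
(c) Friction factor: f = 0.316/Re^0.25 = 0.316/15972^0.25 = 0.02811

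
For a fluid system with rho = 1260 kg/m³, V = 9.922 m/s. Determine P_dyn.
Formula: P_{dyn} = \frac{1}{2} \rho V^2
P_dyn = 0.5·1260·9.922²/1000 = 62.02 kPa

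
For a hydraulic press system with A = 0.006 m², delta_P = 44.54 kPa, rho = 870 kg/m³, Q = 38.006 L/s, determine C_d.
Formula: Q = C_d A \sqrt{\frac{2 \Delta P}{\rho}}
Substituting knowns: 38.006 = C_d·0.006·√(2·(44.54·1000)/870)·1000
Solving for C_d: C_d = (38.006/1000)/(0.006·√(2·(44.54·1000)/870)) = 0.626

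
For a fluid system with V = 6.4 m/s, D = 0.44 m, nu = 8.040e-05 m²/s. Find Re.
Formula: Re = \frac{V D}{\nu}
Re = 6.4·0.44/8.040e-05 = 35025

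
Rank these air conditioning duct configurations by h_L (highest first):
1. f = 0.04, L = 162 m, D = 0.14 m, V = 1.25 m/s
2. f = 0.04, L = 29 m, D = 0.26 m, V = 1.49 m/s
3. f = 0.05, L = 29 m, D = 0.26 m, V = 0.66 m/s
Case 1: h_L = 3.686 m
Case 2: h_L = 0.5048 m
Case 3: h_L = 0.1238 m
Ranking (highest first): 1, 2, 3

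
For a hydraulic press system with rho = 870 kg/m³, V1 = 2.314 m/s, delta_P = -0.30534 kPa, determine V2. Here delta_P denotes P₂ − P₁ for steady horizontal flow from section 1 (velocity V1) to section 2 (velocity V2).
Formula: \Delta P = \frac{1}{2} \rho (V_1^2 - V_2^2)
Substituting knowns: -0.30534 = 0.5·870·(2.314² − V2²)/1000
Solving for V2: V2 = √(2.314² − 2·(-0.30534·1000)/870) = 2.461 m/s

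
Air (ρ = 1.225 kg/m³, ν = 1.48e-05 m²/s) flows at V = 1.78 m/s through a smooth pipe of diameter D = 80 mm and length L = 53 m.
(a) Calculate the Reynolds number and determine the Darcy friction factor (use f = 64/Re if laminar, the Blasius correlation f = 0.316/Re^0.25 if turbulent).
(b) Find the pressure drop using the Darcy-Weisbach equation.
(a) Re = V·D/ν = 1.78·0.08/1.48e-05 = 9621.6 → turbulent (Re > 4000); f = 0.316/Re^0.25 = 0.316/9621.6^0.25 = 0.031906
(b) Darcy-Weisbach: ΔP = f·(L/D)·½ρV²/1000 = 0.031906·(53/0.080)·½·1.225·1.78²/1000 = 0.04102 kPa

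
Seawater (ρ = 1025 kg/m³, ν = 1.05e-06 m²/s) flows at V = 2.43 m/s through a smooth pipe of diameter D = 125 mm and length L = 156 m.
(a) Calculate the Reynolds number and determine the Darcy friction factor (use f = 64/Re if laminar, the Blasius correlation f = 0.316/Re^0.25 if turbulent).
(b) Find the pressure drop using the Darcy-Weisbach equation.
(a) Re = V·D/ν = 2.43·0.125/1.05e-06 = 289290 → turbulent (Re > 4000); f = 0.316/Re^0.25 = 0.316/289290^0.25 = 0.013626 (Blasius is strictly valid for Re ≲ 1e5; used here as the smooth-pipe estimate the problem specifies)
(b) Darcy-Weisbach: ΔP = f·(L/D)·½ρV²/1000 = 0.013626·(156/0.125)·½·1025·2.43²/1000 = 51.46 kPa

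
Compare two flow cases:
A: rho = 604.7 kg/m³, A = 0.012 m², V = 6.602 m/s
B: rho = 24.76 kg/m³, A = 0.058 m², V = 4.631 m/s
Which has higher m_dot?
m_dot(A) = 47.91 kg/s, m_dot(B) = 6.65 kg/s. Answer: A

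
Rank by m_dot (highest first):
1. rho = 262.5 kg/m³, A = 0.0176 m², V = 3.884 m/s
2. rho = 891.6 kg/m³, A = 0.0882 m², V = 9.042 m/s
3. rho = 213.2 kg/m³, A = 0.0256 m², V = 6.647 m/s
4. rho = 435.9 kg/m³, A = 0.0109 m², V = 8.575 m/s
Case 1: m_dot = 17.94 kg/s
Case 2: m_dot = 711.1 kg/s
Case 3: m_dot = 36.28 kg/s
Case 4: m_dot = 40.74 kg/s
Ranking (highest first): 2, 4, 3, 1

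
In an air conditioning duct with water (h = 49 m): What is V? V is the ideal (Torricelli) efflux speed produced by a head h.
Formula: V = \sqrt{2 g h}
V = √(2·9.81·49) = 31.01 m/s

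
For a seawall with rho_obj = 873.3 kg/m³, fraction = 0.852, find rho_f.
Formula: f_{sub} = \frac{\rho_{obj}}{\rho_f}
Substituting knowns: 0.852 = 873.3/rho_f
Solving for rho_f: rho_f = 873.3/0.852 = 1025 kg/m³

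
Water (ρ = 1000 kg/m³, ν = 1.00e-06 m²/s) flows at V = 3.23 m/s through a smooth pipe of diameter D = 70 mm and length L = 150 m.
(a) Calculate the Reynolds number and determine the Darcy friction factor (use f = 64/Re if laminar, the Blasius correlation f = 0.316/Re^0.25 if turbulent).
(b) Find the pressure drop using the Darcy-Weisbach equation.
(a) Re = V·D/ν = 3.23·0.07/1.00e-06 = 226100 → turbulent (Re > 4000); f = 0.316/Re^0.25 = 0.316/226100^0.25 = 0.014491 (Blasius is strictly valid for Re ≲ 1e5; used here as the smooth-pipe estimate the problem specifies)
(b) Darcy-Weisbach: ΔP = f·(L/D)·½ρV²/1000 = 0.014491·(150/0.070)·½·1000·3.23²/1000 = 162 kPa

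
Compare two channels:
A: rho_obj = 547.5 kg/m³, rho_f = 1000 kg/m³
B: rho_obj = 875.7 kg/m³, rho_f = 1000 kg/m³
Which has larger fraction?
fraction(A) = 0.5475, fraction(B) = 0.8757. Answer: B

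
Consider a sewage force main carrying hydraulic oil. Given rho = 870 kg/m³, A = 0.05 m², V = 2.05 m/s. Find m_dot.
Formula: \dot{m} = \rho A V
m_dot = 870·0.05·2.05 = 89.17 kg/s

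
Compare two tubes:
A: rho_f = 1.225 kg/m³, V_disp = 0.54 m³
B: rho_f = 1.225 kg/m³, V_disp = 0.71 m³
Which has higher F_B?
F_B(A) = 6.489 N, F_B(B) = 8.532 N. Answer: B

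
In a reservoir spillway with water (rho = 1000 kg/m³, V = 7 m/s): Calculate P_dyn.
Formula: P_{dyn} = \frac{1}{2} \rho V^2
P_dyn = 0.5·1000·7²/1000 = 24.5 kPa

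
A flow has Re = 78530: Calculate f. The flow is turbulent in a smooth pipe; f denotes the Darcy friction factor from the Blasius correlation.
Formula: f = \frac{0.316}{Re^{0.25}}
f = 0.316/78530^0.25 = 0.01888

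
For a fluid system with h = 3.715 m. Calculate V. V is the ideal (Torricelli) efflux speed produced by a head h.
Formula: V = \sqrt{2 g h}
V = √(2·9.81·3.715) = 8.537 m/s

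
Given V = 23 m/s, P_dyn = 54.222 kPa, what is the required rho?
Formula: P_{dyn} = \frac{1}{2} \rho V^2
Substituting knowns: 54.222 = 0.5·rho·23²/1000
Solving for rho: rho = 2·(54.222·1000)/23² = 205 kg/m³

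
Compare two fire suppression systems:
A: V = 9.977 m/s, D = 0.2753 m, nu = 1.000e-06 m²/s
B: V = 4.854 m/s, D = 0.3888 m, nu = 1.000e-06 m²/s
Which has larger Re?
Re(A) = 2.747e+06, Re(B) = 1.887e+06. Answer: A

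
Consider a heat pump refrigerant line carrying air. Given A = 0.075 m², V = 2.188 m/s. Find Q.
Formula: Q = A V
Q = 0.075·2.188·1000 = 164.1 L/s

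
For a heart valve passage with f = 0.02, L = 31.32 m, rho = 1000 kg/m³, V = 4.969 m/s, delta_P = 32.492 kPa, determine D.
Formula: \Delta P = f \frac{L}{D} \frac{\rho V^2}{2}
Substituting knowns: 32.492 = 0.02·(31.32/D)·0.5·1000·4.969²/1000
Solving for D: D = 0.02·31.32·0.5·1000·4.969²/(32.492·1000) = 0.238 m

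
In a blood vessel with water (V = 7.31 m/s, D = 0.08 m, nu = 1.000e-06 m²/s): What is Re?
Formula: Re = \frac{V D}{\nu}
Re = 7.31·0.08/1.000e-06 = 584800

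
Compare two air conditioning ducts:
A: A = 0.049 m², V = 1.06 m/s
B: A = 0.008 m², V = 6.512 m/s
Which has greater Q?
Q(A) = 51.94 L/s, Q(B) = 52.1 L/s. Answer: B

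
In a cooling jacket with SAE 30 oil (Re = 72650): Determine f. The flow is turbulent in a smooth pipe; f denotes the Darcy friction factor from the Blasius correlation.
Formula: f = \frac{0.316}{Re^{0.25}}
f = 0.316/72650^0.25 = 0.01925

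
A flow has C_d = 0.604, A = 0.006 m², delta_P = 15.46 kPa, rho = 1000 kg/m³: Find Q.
Formula: Q = C_d A \sqrt{\frac{2 \Delta P}{\rho}}
Q = 0.604·0.006·√(2·(15.46·1000)/1000)·1000 = 20.15 L/s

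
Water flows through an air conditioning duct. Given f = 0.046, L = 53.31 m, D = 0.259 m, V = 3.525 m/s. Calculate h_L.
Formula: h_L = f \frac{L}{D} \frac{V^2}{2g}
h_L = 0.046·(53.31/0.259)·3.525²/(2·9.81) = 5.996 m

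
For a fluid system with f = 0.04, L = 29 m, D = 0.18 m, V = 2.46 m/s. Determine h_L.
Formula: h_L = f \frac{L}{D} \frac{V^2}{2g}
h_L = 0.04·(29/0.18)·2.46²/(2·9.81) = 1.988 m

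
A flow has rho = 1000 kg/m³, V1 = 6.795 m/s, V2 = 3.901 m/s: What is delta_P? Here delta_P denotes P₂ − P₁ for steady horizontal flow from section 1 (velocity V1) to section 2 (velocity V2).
Formula: \Delta P = \frac{1}{2} \rho (V_1^2 - V_2^2)
delta_P = 0.5·1000·(6.795² − 3.901²)/1000 = 15.48 kPa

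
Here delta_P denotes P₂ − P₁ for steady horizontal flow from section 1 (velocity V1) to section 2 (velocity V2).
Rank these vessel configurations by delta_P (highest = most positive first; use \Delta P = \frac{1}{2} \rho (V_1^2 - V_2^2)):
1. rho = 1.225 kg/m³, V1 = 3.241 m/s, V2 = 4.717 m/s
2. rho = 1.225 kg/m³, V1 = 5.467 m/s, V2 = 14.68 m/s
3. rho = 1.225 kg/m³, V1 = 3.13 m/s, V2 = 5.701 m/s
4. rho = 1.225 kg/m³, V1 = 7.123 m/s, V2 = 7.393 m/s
Case 1: delta_P = -0.007194 kPa
Case 2: delta_P = -0.1137 kPa
Case 3: delta_P = -0.01391 kPa
Case 4: delta_P = -0.002401 kPa
Ranking (highest first): 4, 1, 3, 2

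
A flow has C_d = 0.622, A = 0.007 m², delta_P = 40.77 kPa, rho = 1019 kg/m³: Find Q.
Formula: Q = C_d A \sqrt{\frac{2 \Delta P}{\rho}}
Q = 0.622·0.007·√(2·(40.77·1000)/1019)·1000 = 38.95 L/s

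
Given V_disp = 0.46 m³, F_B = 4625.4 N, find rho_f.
Formula: F_B = \rho_f g V_{disp}
Substituting knowns: 4625.4 = rho_f·9.81·0.46
Solving for rho_f: rho_f = 4625.4/(9.81·0.46) = 1025 kg/m³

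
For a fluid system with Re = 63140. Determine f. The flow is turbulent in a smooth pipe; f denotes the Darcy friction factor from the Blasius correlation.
Formula: f = \frac{0.316}{Re^{0.25}}
f = 0.316/63140^0.25 = 0.01993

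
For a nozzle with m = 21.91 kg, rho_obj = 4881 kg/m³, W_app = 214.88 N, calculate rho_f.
Formula: W_{app} = mg\left(1 - \frac{\rho_f}{\rho_{obj}}\right)
Substituting knowns: 214.88 = 21.91·9.81·(1 − rho_f/4881)
Solving for rho_f: rho_f = 4881·(1 − 214.88/(21.91·9.81)) = 1.297 kg/m³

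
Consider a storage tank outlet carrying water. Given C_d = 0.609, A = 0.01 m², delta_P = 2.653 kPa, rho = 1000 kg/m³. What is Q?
Formula: Q = C_d A \sqrt{\frac{2 \Delta P}{\rho}}
Q = 0.609·0.01·√(2·(2.653·1000)/1000)·1000 = 14.03 L/s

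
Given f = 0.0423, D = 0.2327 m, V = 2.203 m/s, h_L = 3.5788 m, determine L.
Formula: h_L = f \frac{L}{D} \frac{V^2}{2g}
Substituting knowns: 3.5788 = 0.0423·(L/0.2327)·2.203²/(2·9.81)
Solving for L: L = 3.5788·2·9.81·0.2327/(0.0423·2.203²) = 79.59 m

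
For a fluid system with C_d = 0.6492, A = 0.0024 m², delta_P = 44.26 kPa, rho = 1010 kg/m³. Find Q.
Formula: Q = C_d A \sqrt{\frac{2 \Delta P}{\rho}}
Q = 0.6492·0.0024·√(2·(44.26·1000)/1010)·1000 = 14.59 L/s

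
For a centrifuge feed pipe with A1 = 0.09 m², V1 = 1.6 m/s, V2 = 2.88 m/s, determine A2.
Formula: V_2 = \frac{A_1 V_1}{A_2}
Substituting knowns: 2.88 = 0.09·1.6/A2
Solving for A2: A2 = 0.09·1.6/2.88 = 0.05 m²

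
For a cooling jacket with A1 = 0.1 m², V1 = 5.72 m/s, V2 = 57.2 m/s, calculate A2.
Formula: V_2 = \frac{A_1 V_1}{A_2}
Substituting knowns: 57.2 = 0.1·5.72/A2
Solving for A2: A2 = 0.1·5.72/57.2 = 0.01 m²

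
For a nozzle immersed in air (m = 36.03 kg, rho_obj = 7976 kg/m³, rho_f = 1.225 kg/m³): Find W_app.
Formula: W_{app} = mg\left(1 - \frac{\rho_f}{\rho_{obj}}\right)
W_app = 36.03·9.81·(1 − 1.225/7976) = 353.4 N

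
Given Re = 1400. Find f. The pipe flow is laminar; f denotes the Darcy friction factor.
Formula: f = \frac{64}{Re}
f = 64/1400 = 0.04571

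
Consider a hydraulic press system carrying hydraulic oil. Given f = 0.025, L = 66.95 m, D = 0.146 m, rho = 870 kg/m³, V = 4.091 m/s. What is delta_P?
Formula: \Delta P = f \frac{L}{D} \frac{\rho V^2}{2}
delta_P = 0.025·(66.95/0.146)·0.5·870·4.091²/1000 = 83.46 kPa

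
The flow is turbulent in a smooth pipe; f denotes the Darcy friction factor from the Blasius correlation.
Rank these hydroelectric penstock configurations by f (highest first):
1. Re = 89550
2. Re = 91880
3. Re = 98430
Case 1: f = 0.01827
Case 2: f = 0.01815
Case 3: f = 0.01784
Ranking (highest first): 1, 2, 3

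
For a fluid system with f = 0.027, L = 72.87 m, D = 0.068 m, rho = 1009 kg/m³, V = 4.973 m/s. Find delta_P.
Formula: \Delta P = f \frac{L}{D} \frac{\rho V^2}{2}
delta_P = 0.027·(72.87/0.068)·0.5·1009·4.973²/1000 = 361 kPa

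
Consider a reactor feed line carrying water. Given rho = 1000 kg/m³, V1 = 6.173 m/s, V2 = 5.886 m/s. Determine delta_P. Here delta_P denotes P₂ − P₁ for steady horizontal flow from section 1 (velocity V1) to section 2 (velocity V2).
Formula: \Delta P = \frac{1}{2} \rho (V_1^2 - V_2^2)
delta_P = 0.5·1000·(6.173² − 5.886²)/1000 = 1.73 kPa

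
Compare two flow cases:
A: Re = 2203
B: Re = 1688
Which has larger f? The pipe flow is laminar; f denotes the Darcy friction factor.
f(A) = 0.02905, f(B) = 0.03791. Answer: B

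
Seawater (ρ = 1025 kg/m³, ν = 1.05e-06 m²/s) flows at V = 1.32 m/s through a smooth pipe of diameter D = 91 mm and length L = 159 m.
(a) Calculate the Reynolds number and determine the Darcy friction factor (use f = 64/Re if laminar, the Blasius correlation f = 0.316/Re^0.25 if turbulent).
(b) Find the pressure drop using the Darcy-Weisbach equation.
(a) Re = V·D/ν = 1.32·0.091/1.05e-06 = 114400 → turbulent (Re > 4000); f = 0.316/Re^0.25 = 0.316/114400^0.25 = 0.017182 (Blasius is strictly valid for Re ≲ 1e5; used here as the smooth-pipe estimate the problem specifies)
(b) Darcy-Weisbach: ΔP = f·(L/D)·½ρV²/1000 = 0.017182·(159/0.091)·½·1025·1.32²/1000 = 26.81 kPa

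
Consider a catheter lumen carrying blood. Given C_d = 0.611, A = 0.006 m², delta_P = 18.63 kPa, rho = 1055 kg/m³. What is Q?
Formula: Q = C_d A \sqrt{\frac{2 \Delta P}{\rho}}
Q = 0.611·0.006·√(2·(18.63·1000)/1055)·1000 = 21.79 L/s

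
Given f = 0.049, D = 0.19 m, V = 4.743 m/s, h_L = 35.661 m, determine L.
Formula: h_L = f \frac{L}{D} \frac{V^2}{2g}
Substituting knowns: 35.661 = 0.049·(L/0.19)·4.743²/(2·9.81)
Solving for L: L = 35.661·2·9.81·0.19/(0.049·4.743²) = 120.6 m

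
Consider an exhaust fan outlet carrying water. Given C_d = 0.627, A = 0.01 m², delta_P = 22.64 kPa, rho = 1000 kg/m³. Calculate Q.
Formula: Q = C_d A \sqrt{\frac{2 \Delta P}{\rho}}
Q = 0.627·0.01·√(2·(22.64·1000)/1000)·1000 = 42.19 L/s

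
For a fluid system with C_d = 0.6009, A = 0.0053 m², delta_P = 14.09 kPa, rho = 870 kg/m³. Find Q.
Formula: Q = C_d A \sqrt{\frac{2 \Delta P}{\rho}}
Q = 0.6009·0.0053·√(2·(14.09·1000)/870)·1000 = 18.13 L/s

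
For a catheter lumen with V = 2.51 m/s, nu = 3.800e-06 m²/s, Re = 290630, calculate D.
Formula: Re = \frac{V D}{\nu}
Substituting knowns: 290630 = 2.51·D/3.800e-06
Solving for D: D = 290630·3.800e-06/2.51 = 0.44 m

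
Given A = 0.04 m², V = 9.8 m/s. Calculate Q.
Formula: Q = A V
Q = 0.04·9.8·1000 = 392 L/s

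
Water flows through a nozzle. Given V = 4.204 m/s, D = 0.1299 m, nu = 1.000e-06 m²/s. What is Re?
Formula: Re = \frac{V D}{\nu}
Re = 4.204·0.1299/1.000e-06 = 546100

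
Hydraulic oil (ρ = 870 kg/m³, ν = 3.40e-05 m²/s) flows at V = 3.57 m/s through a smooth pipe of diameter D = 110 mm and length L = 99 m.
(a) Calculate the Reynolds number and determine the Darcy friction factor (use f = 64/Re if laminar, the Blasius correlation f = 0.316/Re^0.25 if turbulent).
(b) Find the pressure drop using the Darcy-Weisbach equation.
(a) Re = V·D/ν = 3.57·0.11/3.40e-05 = 11550 → turbulent (Re > 4000); f = 0.316/Re^0.25 = 0.316/11550^0.25 = 0.030482
(b) Darcy-Weisbach: ΔP = f·(L/D)·½ρV²/1000 = 0.030482·(99/0.110)·½·870·3.57²/1000 = 152.1 kPa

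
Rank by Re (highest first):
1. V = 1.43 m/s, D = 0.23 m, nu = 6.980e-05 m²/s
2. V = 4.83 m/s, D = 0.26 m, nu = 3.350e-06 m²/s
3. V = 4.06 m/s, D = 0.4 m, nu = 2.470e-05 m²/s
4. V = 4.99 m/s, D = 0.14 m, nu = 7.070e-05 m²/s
Case 1: Re = 4712
Case 2: Re = 374866
Case 3: Re = 65749
Case 4: Re = 9881
Ranking (highest first): 2, 3, 4, 1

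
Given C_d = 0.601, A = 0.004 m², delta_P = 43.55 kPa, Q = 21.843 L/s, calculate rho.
Formula: Q = C_d A \sqrt{\frac{2 \Delta P}{\rho}}
Substituting knowns: 21.843 = 0.601·0.004·√(2·(43.55·1000)/rho)·1000
Solving for rho: rho = 2·(43.55·1000)/((21.843/1000)/(0.601·0.004))² = 1055 kg/m³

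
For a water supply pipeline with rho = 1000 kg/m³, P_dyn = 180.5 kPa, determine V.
Formula: P_{dyn} = \frac{1}{2} \rho V^2
Substituting knowns: 180.5 = 0.5·1000·V²/1000
Solving for V: V = √(2·(180.5·1000)/1000) = 19 m/s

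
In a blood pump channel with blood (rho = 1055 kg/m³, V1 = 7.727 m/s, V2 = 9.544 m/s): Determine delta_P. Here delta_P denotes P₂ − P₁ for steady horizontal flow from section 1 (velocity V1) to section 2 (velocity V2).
Formula: \Delta P = \frac{1}{2} \rho (V_1^2 - V_2^2)
delta_P = 0.5·1055·(7.727² − 9.544²)/1000 = -16.55 kPa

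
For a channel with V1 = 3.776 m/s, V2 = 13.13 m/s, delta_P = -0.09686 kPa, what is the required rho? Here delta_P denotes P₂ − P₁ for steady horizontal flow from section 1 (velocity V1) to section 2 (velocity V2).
Formula: \Delta P = \frac{1}{2} \rho (V_1^2 - V_2^2)
Substituting knowns: -0.09686 = 0.5·rho·(3.776² − 13.13²)/1000
Solving for rho: rho = 2·(-0.09686·1000)/(3.776² − 13.13²) = 1.225 kg/m³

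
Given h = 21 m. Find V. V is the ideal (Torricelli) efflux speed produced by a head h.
Formula: V = \sqrt{2 g h}
V = √(2·9.81·21) = 20.3 m/s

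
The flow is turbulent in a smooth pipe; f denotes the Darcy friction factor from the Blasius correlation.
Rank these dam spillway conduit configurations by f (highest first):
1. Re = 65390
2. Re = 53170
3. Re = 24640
Case 1: f = 0.01976
Case 2: f = 0.02081
Case 3: f = 0.02522
Ranking (highest first): 3, 2, 1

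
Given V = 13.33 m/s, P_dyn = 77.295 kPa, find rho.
Formula: P_{dyn} = \frac{1}{2} \rho V^2
Substituting knowns: 77.295 = 0.5·rho·13.33²/1000
Solving for rho: rho = 2·(77.295·1000)/13.33² = 870 kg/m³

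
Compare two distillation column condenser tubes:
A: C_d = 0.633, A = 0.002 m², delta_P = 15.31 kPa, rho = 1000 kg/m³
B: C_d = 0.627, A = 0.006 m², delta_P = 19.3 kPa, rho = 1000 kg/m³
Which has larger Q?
Q(A) = 7.005 L/s, Q(B) = 23.37 L/s. Answer: B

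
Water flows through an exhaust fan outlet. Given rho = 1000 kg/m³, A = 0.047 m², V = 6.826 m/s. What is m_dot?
Formula: \dot{m} = \rho A V
m_dot = 1000·0.047·6.826 = 320.8 kg/s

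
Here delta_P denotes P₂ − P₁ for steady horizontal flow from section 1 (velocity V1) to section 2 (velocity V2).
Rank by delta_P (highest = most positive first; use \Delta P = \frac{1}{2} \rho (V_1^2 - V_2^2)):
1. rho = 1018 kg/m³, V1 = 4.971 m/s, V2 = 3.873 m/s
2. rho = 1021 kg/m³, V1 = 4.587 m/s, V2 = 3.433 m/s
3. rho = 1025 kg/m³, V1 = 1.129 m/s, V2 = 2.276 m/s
Case 1: delta_P = 4.943 kPa
Case 2: delta_P = 4.725 kPa
Case 3: delta_P = -2.002 kPa
Ranking (highest first): 1, 2, 3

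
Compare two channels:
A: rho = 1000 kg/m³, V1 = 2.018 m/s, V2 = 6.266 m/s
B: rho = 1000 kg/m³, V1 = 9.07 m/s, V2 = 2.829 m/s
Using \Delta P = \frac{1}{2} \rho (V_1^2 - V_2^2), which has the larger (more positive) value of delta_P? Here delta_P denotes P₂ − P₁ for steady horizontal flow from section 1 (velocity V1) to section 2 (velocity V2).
delta_P(A) = -17.6 kPa, delta_P(B) = 37.13 kPa. Answer: B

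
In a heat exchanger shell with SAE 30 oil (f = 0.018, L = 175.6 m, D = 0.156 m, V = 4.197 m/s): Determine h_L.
Formula: h_L = f \frac{L}{D} \frac{V^2}{2g}
h_L = 0.018·(175.6/0.156)·4.197²/(2·9.81) = 18.19 m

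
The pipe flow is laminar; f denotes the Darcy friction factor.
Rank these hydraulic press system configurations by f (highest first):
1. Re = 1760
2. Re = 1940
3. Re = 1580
Case 1: f = 0.03636
Case 2: f = 0.03299
Case 3: f = 0.04051
Ranking (highest first): 3, 1, 2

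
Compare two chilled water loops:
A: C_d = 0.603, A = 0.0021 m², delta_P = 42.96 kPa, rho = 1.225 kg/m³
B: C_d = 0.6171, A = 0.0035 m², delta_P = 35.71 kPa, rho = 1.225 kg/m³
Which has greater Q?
Q(A) = 335.4 L/s, Q(B) = 521.5 L/s. Answer: B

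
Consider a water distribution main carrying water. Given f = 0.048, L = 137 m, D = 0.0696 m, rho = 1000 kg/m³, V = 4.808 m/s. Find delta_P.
Formula: \Delta P = f \frac{L}{D} \frac{\rho V^2}{2}
delta_P = 0.048·(137/0.0696)·0.5·1000·4.808²/1000 = 1092 kPa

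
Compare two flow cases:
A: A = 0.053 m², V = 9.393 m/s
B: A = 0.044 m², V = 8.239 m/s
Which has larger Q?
Q(A) = 497.8 L/s, Q(B) = 362.5 L/s. Answer: A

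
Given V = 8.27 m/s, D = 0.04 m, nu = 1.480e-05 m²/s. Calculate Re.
Formula: Re = \frac{V D}{\nu}
Re = 8.27·0.04/1.480e-05 = 22351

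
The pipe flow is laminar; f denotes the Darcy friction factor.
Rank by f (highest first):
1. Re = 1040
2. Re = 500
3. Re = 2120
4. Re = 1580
Case 1: f = 0.06154
Case 2: f = 0.128
Case 3: f = 0.03019
Case 4: f = 0.04051
Ranking (highest first): 2, 1, 4, 3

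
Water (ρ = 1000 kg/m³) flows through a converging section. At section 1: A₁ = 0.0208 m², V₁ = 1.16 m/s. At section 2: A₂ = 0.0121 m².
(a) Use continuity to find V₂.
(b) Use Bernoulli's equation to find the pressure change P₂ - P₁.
(a) Continuity: A₁V₁=A₂V₂ -> V₂=A₁V₁/A₂=0.0208*1.16/0.0121=1.99 m/s
(b) Bernoulli: P₂-P₁=0.5*rho*(V₁^2-V₂^2)/1000=0.5*1000*(1.16^2-1.99^2)/1000=-1.307 kPa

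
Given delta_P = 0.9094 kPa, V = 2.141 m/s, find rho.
Formula: V = \sqrt{\frac{2 \Delta P}{\rho}}
Substituting knowns: 2.141 = √(2·(0.9094·1000)/rho)
Solving for rho: rho = 2·(0.9094·1000)/2.141² = 396.8 kg/m³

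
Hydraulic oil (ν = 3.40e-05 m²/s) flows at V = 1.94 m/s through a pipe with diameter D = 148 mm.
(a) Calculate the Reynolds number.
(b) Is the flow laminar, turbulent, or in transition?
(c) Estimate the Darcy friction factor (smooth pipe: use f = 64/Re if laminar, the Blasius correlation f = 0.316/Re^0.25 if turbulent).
(a) Re = V·D/ν = 1.94·0.148/3.40e-05 = 8444.7
(b) Flow regime: turbulent (Re > 4000)
(c) Friction factor: f = 0.316/Re^0.25 = 0.316/8444.7^0.25 = 0.03296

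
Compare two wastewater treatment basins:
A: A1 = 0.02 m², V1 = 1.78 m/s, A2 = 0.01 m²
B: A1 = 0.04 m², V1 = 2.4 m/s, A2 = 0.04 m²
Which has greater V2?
V2(A) = 3.56 m/s, V2(B) = 2.4 m/s. Answer: A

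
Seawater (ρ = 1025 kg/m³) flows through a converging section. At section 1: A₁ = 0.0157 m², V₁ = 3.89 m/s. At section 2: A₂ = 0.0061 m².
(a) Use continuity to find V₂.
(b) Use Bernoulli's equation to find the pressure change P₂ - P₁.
(a) Continuity: A₁V₁=A₂V₂ -> V₂=A₁V₁/A₂=0.0157*3.89/0.0061=10.01 m/s
(b) Bernoulli: P₂-P₁=0.5*rho*(V₁^2-V₂^2)/1000=0.5*1025*(3.89^2-10.01^2)/1000=-43.6 kPa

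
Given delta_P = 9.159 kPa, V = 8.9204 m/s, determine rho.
Formula: V = \sqrt{\frac{2 \Delta P}{\rho}}
Substituting knowns: 8.9204 = √(2·(9.159·1000)/rho)
Solving for rho: rho = 2·(9.159·1000)/8.9204² = 230.2 kg/m³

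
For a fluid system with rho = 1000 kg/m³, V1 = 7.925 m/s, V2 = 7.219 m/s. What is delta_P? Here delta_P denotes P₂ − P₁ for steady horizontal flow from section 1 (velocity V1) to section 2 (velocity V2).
Formula: \Delta P = \frac{1}{2} \rho (V_1^2 - V_2^2)
delta_P = 0.5·1000·(7.925² − 7.219²)/1000 = 5.346 kPa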